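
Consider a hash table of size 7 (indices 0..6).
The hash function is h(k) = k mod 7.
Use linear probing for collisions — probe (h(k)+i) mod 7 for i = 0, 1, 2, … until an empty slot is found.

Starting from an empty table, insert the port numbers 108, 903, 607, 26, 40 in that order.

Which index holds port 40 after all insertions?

1

108: h=3 → slot 3
903: h=0 → slot 0
607: h=5 → slot 5
26: h=5, probe 5,6 → slot 6
40: h=5, probe 5,6,0,1 → slot 1
Table: [903, 40, —, 108, —, 607, 26]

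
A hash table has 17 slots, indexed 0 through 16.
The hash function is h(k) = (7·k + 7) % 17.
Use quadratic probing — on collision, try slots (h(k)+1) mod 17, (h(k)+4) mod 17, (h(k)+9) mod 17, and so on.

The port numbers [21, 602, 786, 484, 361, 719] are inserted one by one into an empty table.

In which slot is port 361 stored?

Insert 21: h=1, slot 1 empty => index 1.
Insert 602: h=5, slot 5 empty => index 5.
Insert 786: h=1, slot 1 occupied => index 2.
Insert 484: h=12, slot 12 empty => index 12.
Insert 361: h=1, slots 1,2,5 occupied => index 10.
Insert 719: h=8, slot 8 empty => index 8.
Table: [—, 21, 786, —, —, 602, —, —, 719, —, 361, —, 484, —, —, —, —]

10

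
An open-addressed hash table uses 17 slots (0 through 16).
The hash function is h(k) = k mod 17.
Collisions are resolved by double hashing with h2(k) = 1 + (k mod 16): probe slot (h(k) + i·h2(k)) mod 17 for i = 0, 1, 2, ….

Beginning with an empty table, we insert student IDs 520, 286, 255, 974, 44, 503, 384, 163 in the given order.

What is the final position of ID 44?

6

520: h=10 -> slot 10
286: h=14 -> slot 14
255: h=0 -> slot 0
974: h=5 -> slot 5
44: h=10, h2=13, probe 10,6 -> slot 6
503: h=10, h2=8, probe 10,1 -> slot 1
384: h=10, h2=1, probe 10,11 -> slot 11
163: h=10, h2=4, probe 10,14,1,5,9 -> slot 9
Table: [255, 503, -, -, -, 974, 44, -, -, 163, 520, 384, -, -, 286, -, -]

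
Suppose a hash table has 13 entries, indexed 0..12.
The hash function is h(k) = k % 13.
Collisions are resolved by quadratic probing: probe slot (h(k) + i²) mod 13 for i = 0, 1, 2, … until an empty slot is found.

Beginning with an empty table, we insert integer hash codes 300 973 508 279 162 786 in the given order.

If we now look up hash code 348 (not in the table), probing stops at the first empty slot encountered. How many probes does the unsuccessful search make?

300: h=1 → slot 1
973: h=11 → slot 11
508: h=1, probe 1,2 → slot 2
279: h=6 → slot 6
162: h=6, probe 6,7 → slot 7
786: h=6, probe 6,7,10 → slot 10
Table: [., 300, 508, ., ., ., 279, 162, ., ., 786, 973, .]
Lookup 348: h=10, probe 10,11,1,6,0 → slot 0 empty, not found.

5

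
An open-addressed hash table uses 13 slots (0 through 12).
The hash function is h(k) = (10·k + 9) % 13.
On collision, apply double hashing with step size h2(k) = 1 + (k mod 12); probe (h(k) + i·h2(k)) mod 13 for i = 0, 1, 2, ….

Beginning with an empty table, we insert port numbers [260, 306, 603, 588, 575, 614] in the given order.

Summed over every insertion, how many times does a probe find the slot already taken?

260 hashes to 9; slot 9 is free → place at 9.
306 hashes to 1; slot 1 is free → place at 1.
603 hashes to 7; slot 7 is free → place at 7.
588 hashes to 0; slot 0 is free → place at 0.
575 hashes to 0, h2=12; 0 taken → place at 12.
614 hashes to 0, h2=3; 0 taken → place at 3.
Table: [588, 306, —, 614, —, —, —, 603, —, 260, —, —, 575]

2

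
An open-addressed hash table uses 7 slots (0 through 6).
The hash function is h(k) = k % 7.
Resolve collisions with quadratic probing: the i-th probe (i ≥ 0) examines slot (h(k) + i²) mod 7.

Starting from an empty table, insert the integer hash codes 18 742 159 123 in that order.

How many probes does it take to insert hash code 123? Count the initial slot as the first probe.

Insert 18: h=4, slot 4 empty -> index 4.
Insert 742: h=0, slot 0 empty -> index 0.
Insert 159: h=5, slot 5 empty -> index 5.
Insert 123: h=4, slots 4,5 occupied -> index 1.
Table: [742, 123, —, —, 18, 159, —]

3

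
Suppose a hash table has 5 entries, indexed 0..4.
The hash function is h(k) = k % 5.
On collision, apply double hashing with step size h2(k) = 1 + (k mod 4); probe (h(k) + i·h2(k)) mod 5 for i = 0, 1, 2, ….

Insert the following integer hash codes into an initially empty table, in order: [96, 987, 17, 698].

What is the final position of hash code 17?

4

96: h=1 => slot 1
987: h=2 => slot 2
17: h=2, h2=2, probe 2,4 => slot 4
698: h=3 => slot 3
Table: [∅, 96, 987, 698, 17]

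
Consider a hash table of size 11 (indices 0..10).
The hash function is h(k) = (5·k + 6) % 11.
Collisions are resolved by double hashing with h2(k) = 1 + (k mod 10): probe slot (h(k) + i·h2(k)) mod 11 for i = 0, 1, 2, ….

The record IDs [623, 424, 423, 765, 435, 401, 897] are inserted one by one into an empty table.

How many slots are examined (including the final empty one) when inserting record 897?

623: h=8 -> slot 8
424: h=3 -> slot 3
423: h=9 -> slot 9
765: h=3, h2=6, probe 3,9,4 -> slot 4
435: h=3, h2=6, probe 3,9,4,10 -> slot 10
401: h=9, h2=2, probe 9,0 -> slot 0
897: h=3, h2=8, probe 3,0,8,5 -> slot 5
Table: [401, —, —, 424, 765, 897, —, —, 623, 423, 435]

4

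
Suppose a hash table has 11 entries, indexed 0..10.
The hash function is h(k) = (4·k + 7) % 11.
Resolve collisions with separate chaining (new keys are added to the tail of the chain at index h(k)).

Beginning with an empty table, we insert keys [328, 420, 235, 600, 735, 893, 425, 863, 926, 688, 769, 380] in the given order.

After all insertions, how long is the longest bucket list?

3

328 -> bucket 10
420 -> bucket 4
235 -> bucket 1
600 -> bucket 9
735 -> bucket 10 (collision)
893 -> bucket 4 (collision)
425 -> bucket 2
863 -> bucket 5
926 -> bucket 4 (collision)
688 -> bucket 9 (collision)
769 -> bucket 3
380 -> bucket 9 (collision)
Final buckets:
0: -
1: 235
2: 425
3: 769
4: 420 -> 893 -> 926
5: 863
6: -
7: -
8: -
9: 600 -> 688 -> 380
10: 328 -> 735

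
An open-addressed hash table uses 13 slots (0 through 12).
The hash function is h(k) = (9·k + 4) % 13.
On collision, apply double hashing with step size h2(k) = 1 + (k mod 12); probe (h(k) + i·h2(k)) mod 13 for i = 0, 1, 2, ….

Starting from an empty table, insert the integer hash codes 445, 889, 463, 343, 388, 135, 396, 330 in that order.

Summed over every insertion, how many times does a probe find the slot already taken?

4

Insert 445: h=5, slot 5 empty => index 5.
Insert 889: h=10, slot 10 empty => index 10.
Insert 463: h=11, slot 11 empty => index 11.
Insert 343: h=10, h2=8, slots 10,5 occupied => index 0.
Insert 388: h=12, slot 12 empty => index 12.
Insert 135: h=10, h2=4, slot 10 occupied => index 1.
Insert 396: h=6, slot 6 empty => index 6.
Insert 330: h=10, h2=7, slot 10 occupied => index 4.
Table: [343, 135, -, -, 330, 445, 396, -, -, -, 889, 463, 388]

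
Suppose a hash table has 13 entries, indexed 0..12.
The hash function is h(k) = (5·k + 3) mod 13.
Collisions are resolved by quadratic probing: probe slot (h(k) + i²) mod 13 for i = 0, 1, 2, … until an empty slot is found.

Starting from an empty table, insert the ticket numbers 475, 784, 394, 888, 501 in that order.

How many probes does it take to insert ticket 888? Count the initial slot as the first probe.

Insert 475: h=12, slot 12 empty -> index 12.
Insert 784: h=10, slot 10 empty -> index 10.
Insert 394: h=10, slot 10 occupied -> index 11.
Insert 888: h=10, slots 10,11 occupied -> index 1.
Insert 501: h=12, slot 12 occupied -> index 0.
Table: [501, 888, -, -, -, -, -, -, -, -, 784, 394, 475]

3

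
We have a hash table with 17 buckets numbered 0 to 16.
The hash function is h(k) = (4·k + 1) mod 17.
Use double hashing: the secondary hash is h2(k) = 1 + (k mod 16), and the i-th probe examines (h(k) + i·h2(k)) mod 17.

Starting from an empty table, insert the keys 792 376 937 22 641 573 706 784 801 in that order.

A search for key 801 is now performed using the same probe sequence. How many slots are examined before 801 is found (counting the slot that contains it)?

2

792 hashes to 7; slot 7 is free -> place at 7.
376 hashes to 9; slot 9 is free -> place at 9.
937 hashes to 9, h2=10; 9 taken -> place at 2.
22 hashes to 4; slot 4 is free -> place at 4.
641 hashes to 15; slot 15 is free -> place at 15.
573 hashes to 15, h2=14; 15 taken -> place at 12.
706 hashes to 3; slot 3 is free -> place at 3.
784 hashes to 9, h2=1; 9 taken -> place at 10.
801 hashes to 9, h2=2; 9 taken -> place at 11.
Table: [_, _, 937, 706, 22, _, _, 792, _, 376, 784, 801, 573, _, _, 641, _]
Lookup 801: h=9, h2=2, probe 9,11 → found at 11.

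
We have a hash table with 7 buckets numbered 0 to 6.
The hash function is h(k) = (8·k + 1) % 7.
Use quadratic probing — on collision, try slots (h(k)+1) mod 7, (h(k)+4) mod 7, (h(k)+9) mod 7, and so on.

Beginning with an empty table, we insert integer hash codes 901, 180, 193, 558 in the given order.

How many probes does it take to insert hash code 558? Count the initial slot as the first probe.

3

901: h=6 → slot 6
180: h=6, probe 6,0 → slot 0
193: h=5 → slot 5
558: h=6, probe 6,0,3 → slot 3
Table: [180, _, _, 558, _, 193, 901]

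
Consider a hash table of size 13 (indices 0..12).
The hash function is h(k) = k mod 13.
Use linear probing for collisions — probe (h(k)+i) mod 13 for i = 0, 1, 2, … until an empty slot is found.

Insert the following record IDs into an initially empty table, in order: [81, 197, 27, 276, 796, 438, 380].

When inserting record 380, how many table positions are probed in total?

4

81: h=3 => slot 3
197: h=2 => slot 2
27: h=1 => slot 1
276: h=3, probe 3,4 => slot 4
796: h=3, probe 3,4,5 => slot 5
438: h=9 => slot 9
380: h=3, probe 3,4,5,6 => slot 6
Table: [-, 27, 197, 81, 276, 796, 380, -, -, 438, -, -, -]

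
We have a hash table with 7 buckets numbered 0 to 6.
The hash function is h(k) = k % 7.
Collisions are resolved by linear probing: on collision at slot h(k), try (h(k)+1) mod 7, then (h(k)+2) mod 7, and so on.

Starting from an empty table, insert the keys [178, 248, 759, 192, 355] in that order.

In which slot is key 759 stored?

178 hashes to 3; slot 3 is free → place at 3.
248 hashes to 3; 3 taken → place at 4.
759 hashes to 3; 3,4 taken → place at 5.
192 hashes to 3; 3,4,5 taken → place at 6.
355 hashes to 5; 5,6 taken → place at 0.
Table: [355, -, -, 178, 248, 759, 192]

5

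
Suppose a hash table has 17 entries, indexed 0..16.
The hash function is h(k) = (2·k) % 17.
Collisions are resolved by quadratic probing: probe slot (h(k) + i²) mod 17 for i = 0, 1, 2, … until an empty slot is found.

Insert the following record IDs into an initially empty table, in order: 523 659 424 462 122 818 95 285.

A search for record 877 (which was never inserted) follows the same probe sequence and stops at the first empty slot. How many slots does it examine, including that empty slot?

4

523: h=9 -> slot 9
659: h=9, probe 9,10 -> slot 10
424: h=15 -> slot 15
462: h=6 -> slot 6
122: h=6, probe 6,7 -> slot 7
818: h=4 -> slot 4
95: h=3 -> slot 3
285: h=9, probe 9,10,13 -> slot 13
Table: [∅, ∅, ∅, 95, 818, ∅, 462, 122, ∅, 523, 659, ∅, ∅, 285, ∅, 424, ∅]
Lookup 877: h=3, probe 3,4,7,12 → slot 12 empty, not found.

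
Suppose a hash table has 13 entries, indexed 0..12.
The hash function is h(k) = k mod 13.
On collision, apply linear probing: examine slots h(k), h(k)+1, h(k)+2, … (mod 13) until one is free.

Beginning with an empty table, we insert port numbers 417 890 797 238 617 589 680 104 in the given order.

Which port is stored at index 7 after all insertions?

617

417 hashes to 1; slot 1 is free → place at 1.
890 hashes to 6; slot 6 is free → place at 6.
797 hashes to 4; slot 4 is free → place at 4.
238 hashes to 4; 4 taken → place at 5.
617 hashes to 6; 6 taken → place at 7.
589 hashes to 4; 4,5,6,7 taken → place at 8.
680 hashes to 4; 4,5,6,7,8 taken → place at 9.
104 hashes to 0; slot 0 is free → place at 0.
Table: [104, 417, _, _, 797, 238, 890, 617, 589, 680, _, _, _]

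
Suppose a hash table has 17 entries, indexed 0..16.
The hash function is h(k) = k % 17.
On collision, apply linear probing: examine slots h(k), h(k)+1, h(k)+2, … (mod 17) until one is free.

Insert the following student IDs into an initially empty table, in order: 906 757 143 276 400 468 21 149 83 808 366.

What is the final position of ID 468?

906: h=5 → slot 5
757: h=9 → slot 9
143: h=7 → slot 7
276: h=4 → slot 4
400: h=9, probe 9,10 → slot 10
468: h=9, probe 9,10,11 → slot 11
21: h=4, probe 4,5,6 → slot 6
149: h=13 → slot 13
83: h=15 → slot 15
808: h=9, probe 9,10,11,12 → slot 12
366: h=9, probe 9,10,11,12,13,14 → slot 14
Table: [∅, ∅, ∅, ∅, 276, 906, 21, 143, ∅, 757, 400, 468, 808, 149, 366, 83, ∅]

11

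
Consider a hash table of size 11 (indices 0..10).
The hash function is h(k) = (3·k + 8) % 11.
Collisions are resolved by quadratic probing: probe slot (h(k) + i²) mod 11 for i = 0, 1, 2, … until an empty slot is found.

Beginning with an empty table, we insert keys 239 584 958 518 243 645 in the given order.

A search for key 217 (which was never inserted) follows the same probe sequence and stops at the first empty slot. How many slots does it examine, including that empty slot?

239 hashes to 10; slot 10 is free → place at 10.
584 hashes to 0; slot 0 is free → place at 0.
958 hashes to 0; 0 taken → place at 1.
518 hashes to 0; 0,1 taken → place at 4.
243 hashes to 0; 0,1,4 taken → place at 9.
645 hashes to 7; slot 7 is free → place at 7.
Table: [584, 958, -, -, 518, -, -, 645, -, 243, 239]
Lookup 217: h=10, probe 10,0,3 → slot 3 empty, not found.

3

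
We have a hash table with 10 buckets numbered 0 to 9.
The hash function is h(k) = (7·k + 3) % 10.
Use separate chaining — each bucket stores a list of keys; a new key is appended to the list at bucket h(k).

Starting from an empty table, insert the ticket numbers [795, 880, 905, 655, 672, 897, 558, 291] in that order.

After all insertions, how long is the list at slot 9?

1

Insert 795: h=8, bucket 8 empty → new chain.
Insert 880: h=3, bucket 3 empty → new chain.
Insert 905: h=8, bucket 8 nonempty → append to chain.
Insert 655: h=8, bucket 8 nonempty → append to chain.
Insert 672: h=7, bucket 7 empty → new chain.
Insert 897: h=2, bucket 2 empty → new chain.
Insert 558: h=9, bucket 9 empty → new chain.
Insert 291: h=0, bucket 0 empty → new chain.
Final buckets:
0: 291
1: _
2: 897
3: 880
4: _
5: _
6: _
7: 672
8: 795 -> 905 -> 655
9: 558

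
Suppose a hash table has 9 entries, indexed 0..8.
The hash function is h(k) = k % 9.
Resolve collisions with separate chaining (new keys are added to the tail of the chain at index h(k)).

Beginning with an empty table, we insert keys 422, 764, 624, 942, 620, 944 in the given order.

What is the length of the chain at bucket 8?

422 -> bucket 8
764 -> bucket 8 (collision)
624 -> bucket 3
942 -> bucket 6
620 -> bucket 8 (collision)
944 -> bucket 8 (collision)
Final buckets:
0: —
1: —
2: —
3: 624
4: —
5: —
6: 942
7: —
8: 422 -> 764 -> 620 -> 944

4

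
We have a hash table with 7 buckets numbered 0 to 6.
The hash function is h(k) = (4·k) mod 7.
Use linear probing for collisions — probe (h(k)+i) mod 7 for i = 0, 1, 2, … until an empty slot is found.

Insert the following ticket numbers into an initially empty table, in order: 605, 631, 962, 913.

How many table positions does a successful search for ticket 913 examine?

3

605: h=5 => slot 5
631: h=4 => slot 4
962: h=5, probe 5,6 => slot 6
913: h=5, probe 5,6,0 => slot 0
Table: [913, —, —, —, 631, 605, 962]
Lookup 913: h=5, probe 5,6,0 → found at 0.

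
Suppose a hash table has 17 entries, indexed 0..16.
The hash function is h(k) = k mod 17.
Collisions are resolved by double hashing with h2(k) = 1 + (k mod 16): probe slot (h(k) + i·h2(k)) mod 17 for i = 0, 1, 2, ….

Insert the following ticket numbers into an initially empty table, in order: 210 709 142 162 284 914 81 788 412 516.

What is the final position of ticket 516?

210: h=6 -> slot 6
709: h=12 -> slot 12
142: h=6, h2=15, probe 6,4 -> slot 4
162: h=9 -> slot 9
284: h=12, h2=13, probe 12,8 -> slot 8
914: h=13 -> slot 13
81: h=13, h2=2, probe 13,15 -> slot 15
788: h=6, h2=5, probe 6,11 -> slot 11
412: h=4, h2=13, probe 4,0 -> slot 0
516: h=6, h2=5, probe 6,11,16 -> slot 16
Table: [412, _, _, _, 142, _, 210, _, 284, 162, _, 788, 709, 914, _, 81, 516]

16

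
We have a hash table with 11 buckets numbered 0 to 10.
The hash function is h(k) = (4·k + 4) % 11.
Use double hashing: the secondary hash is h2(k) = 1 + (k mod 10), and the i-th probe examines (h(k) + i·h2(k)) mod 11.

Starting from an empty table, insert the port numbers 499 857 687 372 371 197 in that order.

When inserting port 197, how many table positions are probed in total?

2

Insert 499: h=9, slot 9 empty => index 9.
Insert 857: h=0, slot 0 empty => index 0.
Insert 687: h=2, slot 2 empty => index 2.
Insert 372: h=7, slot 7 empty => index 7.
Insert 371: h=3, slot 3 empty => index 3.
Insert 197: h=0, h2=8, slot 0 occupied => index 8.
Table: [857, ∅, 687, 371, ∅, ∅, ∅, 372, 197, 499, ∅]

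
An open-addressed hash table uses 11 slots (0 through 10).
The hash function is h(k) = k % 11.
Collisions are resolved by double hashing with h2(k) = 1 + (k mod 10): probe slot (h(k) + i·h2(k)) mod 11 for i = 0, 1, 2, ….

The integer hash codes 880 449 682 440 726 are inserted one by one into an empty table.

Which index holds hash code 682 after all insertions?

880: h=0 → slot 0
449: h=9 → slot 9
682: h=0, h2=3, probe 0,3 → slot 3
440: h=0, h2=1, probe 0,1 → slot 1
726: h=0, h2=7, probe 0,7 → slot 7
Table: [880, 440, —, 682, —, —, —, 726, —, 449, —]

3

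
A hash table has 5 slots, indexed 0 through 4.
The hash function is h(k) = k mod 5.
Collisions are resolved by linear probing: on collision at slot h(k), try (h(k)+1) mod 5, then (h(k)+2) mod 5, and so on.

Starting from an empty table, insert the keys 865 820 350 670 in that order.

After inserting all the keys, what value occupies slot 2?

Insert 865: h=0, slot 0 empty → index 0.
Insert 820: h=0, slot 0 occupied → index 1.
Insert 350: h=0, slots 0,1 occupied → index 2.
Insert 670: h=0, slots 0,1,2 occupied → index 3.
Table: [865, 820, 350, 670, .]

350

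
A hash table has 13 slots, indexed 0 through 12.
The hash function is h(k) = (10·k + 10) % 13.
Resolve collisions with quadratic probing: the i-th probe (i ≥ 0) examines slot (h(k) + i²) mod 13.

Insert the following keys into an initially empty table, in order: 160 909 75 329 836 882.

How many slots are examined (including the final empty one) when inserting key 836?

3

160 hashes to 11; slot 11 is free → place at 11.
909 hashes to 0; slot 0 is free → place at 0.
75 hashes to 6; slot 6 is free → place at 6.
329 hashes to 11; 11 taken → place at 12.
836 hashes to 11; 11,12 taken → place at 2.
882 hashes to 3; slot 3 is free → place at 3.
Table: [909, _, 836, 882, _, _, 75, _, _, _, _, 160, 329]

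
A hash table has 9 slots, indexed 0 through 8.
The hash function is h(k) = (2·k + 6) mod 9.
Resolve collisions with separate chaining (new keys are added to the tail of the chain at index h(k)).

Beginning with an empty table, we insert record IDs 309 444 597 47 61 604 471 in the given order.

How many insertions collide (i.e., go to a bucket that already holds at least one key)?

Insert 309: h=3, bucket 3 empty → new chain.
Insert 444: h=3, bucket 3 nonempty → append to chain.
Insert 597: h=3, bucket 3 nonempty → append to chain.
Insert 47: h=1, bucket 1 empty → new chain.
Insert 61: h=2, bucket 2 empty → new chain.
Insert 604: h=8, bucket 8 empty → new chain.
Insert 471: h=3, bucket 3 nonempty → append to chain.
Final buckets:
0: ∅
1: 47
2: 61
3: 309 -> 444 -> 597 -> 471
4: ∅
5: ∅
6: ∅
7: ∅
8: 604

3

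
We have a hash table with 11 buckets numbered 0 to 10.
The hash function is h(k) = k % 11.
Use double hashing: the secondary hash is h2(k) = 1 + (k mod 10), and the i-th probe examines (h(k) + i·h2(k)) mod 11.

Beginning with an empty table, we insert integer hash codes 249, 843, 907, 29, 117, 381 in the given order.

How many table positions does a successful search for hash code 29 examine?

2

249: h=7 → slot 7
843: h=7, h2=4, probe 7,0 → slot 0
907: h=5 → slot 5
29: h=7, h2=10, probe 7,6 → slot 6
117: h=7, h2=8, probe 7,4 → slot 4
381: h=7, h2=2, probe 7,9 → slot 9
Table: [843, _, _, _, 117, 907, 29, 249, _, 381, _]
Lookup 29: h=7, h2=10, probe 7,6 → found at 6.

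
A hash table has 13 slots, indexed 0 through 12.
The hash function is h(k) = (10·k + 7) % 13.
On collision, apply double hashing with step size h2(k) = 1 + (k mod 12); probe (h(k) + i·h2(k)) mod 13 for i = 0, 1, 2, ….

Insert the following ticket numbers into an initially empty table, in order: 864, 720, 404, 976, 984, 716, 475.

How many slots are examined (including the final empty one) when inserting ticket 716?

2

864: h=2 -> slot 2
720: h=5 -> slot 5
404: h=4 -> slot 4
976: h=4, h2=5, probe 4,9 -> slot 9
984: h=6 -> slot 6
716: h=4, h2=9, probe 4,0 -> slot 0
475: h=12 -> slot 12
Table: [716, _, 864, _, 404, 720, 984, _, _, 976, _, _, 475]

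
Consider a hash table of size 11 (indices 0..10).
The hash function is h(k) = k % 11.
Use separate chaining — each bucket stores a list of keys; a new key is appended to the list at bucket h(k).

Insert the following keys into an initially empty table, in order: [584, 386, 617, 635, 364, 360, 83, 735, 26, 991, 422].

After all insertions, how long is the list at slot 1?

5

Insert 584: h=1, bucket 1 empty → new chain.
Insert 386: h=1, bucket 1 nonempty → append to chain.
Insert 617: h=1, bucket 1 nonempty → append to chain.
Insert 635: h=8, bucket 8 empty → new chain.
Insert 364: h=1, bucket 1 nonempty → append to chain.
Insert 360: h=8, bucket 8 nonempty → append to chain.
Insert 83: h=6, bucket 6 empty → new chain.
Insert 735: h=9, bucket 9 empty → new chain.
Insert 26: h=4, bucket 4 empty → new chain.
Insert 991: h=1, bucket 1 nonempty → append to chain.
Insert 422: h=4, bucket 4 nonempty → append to chain.
Final buckets:
0: .
1: 584 -> 386 -> 617 -> 364 -> 991
2: .
3: .
4: 26 -> 422
5: .
6: 83
7: .
8: 635 -> 360
9: 735
10: .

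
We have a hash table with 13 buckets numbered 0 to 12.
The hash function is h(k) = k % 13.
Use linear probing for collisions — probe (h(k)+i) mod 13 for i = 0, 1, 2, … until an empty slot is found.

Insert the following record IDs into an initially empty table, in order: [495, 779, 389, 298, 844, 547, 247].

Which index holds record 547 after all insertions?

4

495 hashes to 1; slot 1 is free -> place at 1.
779 hashes to 12; slot 12 is free -> place at 12.
389 hashes to 12; 12 taken -> place at 0.
298 hashes to 12; 12,0,1 taken -> place at 2.
844 hashes to 12; 12,0,1,2 taken -> place at 3.
547 hashes to 1; 1,2,3 taken -> place at 4.
247 hashes to 0; 0,1,2,3,4 taken -> place at 5.
Table: [389, 495, 298, 844, 547, 247, -, -, -, -, -, -, 779]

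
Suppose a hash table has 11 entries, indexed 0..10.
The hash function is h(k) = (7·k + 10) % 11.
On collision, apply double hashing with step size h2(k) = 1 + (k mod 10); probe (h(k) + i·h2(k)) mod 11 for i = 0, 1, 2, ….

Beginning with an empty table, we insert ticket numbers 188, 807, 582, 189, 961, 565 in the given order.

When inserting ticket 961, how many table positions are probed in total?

188: h=6 => slot 6
807: h=5 => slot 5
582: h=3 => slot 3
189: h=2 => slot 2
961: h=5, h2=2, probe 5,7 => slot 7
565: h=5, h2=6, probe 5,0 => slot 0
Table: [565, ∅, 189, 582, ∅, 807, 188, 961, ∅, ∅, ∅]

2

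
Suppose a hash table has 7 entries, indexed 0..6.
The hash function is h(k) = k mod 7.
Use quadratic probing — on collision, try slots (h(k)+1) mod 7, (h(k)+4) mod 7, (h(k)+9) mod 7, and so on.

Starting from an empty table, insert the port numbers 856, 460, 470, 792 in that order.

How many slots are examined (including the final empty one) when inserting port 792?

856: h=2 → slot 2
460: h=5 → slot 5
470: h=1 → slot 1
792: h=1, probe 1,2,5,3 → slot 3
Table: [∅, 470, 856, 792, ∅, 460, ∅]

4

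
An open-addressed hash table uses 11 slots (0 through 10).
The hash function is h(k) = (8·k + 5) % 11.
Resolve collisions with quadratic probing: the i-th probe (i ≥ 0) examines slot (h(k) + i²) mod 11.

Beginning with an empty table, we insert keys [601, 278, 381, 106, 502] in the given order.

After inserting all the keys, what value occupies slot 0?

502

601 hashes to 6; slot 6 is free -> place at 6.
278 hashes to 7; slot 7 is free -> place at 7.
381 hashes to 6; 6,7 taken -> place at 10.
106 hashes to 6; 6,7,10 taken -> place at 4.
502 hashes to 6; 6,7,10,4 taken -> place at 0.
Table: [502, -, -, -, 106, -, 601, 278, -, -, 381]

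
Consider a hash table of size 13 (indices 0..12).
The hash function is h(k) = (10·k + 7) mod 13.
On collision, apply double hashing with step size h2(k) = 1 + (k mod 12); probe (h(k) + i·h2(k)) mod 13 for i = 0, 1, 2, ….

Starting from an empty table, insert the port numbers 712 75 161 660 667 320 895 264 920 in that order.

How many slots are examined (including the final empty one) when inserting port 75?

Insert 712: h=3, slot 3 empty → index 3.
Insert 75: h=3, h2=4, slot 3 occupied → index 7.
Insert 161: h=5, slot 5 empty → index 5.
Insert 660: h=3, h2=1, slot 3 occupied → index 4.
Insert 667: h=8, slot 8 empty → index 8.
Insert 320: h=9, slot 9 empty → index 9.
Insert 895: h=0, slot 0 empty → index 0.
Insert 264: h=8, h2=1, slots 8,9 occupied → index 10.
Insert 920: h=3, h2=9, slot 3 occupied → index 12.
Table: [895, —, —, 712, 660, 161, —, 75, 667, 320, 264, —, 920]

2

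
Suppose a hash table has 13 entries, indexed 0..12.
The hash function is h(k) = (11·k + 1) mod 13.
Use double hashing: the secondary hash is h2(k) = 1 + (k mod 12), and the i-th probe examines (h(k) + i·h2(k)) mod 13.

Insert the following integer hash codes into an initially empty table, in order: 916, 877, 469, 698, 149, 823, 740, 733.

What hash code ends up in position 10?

733

916: h=2 → slot 2
877: h=2, h2=2, probe 2,4 → slot 4
469: h=12 → slot 12
698: h=9 → slot 9
149: h=2, h2=6, probe 2,8 → slot 8
823: h=6 → slot 6
740: h=3 → slot 3
733: h=4, h2=2, probe 4,6,8,10 → slot 10
Table: [∅, ∅, 916, 740, 877, ∅, 823, ∅, 149, 698, 733, ∅, 469]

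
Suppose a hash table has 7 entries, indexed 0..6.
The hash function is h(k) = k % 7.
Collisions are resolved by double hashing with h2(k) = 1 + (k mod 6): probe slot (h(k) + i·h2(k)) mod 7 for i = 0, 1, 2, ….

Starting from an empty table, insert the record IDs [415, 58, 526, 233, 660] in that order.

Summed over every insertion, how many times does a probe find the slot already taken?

5

415: h=2 → slot 2
58: h=2, h2=5, probe 2,0 → slot 0
526: h=1 → slot 1
233: h=2, h2=6, probe 2,1,0,6 → slot 6
660: h=2, h2=1, probe 2,3 → slot 3
Table: [58, 526, 415, 660, _, _, 233]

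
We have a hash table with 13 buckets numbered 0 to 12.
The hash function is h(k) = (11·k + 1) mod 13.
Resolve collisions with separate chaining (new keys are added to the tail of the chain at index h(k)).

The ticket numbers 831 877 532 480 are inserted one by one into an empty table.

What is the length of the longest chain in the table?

3

Insert 831: h=3, bucket 3 empty → new chain.
Insert 877: h=2, bucket 2 empty → new chain.
Insert 532: h=3, bucket 3 nonempty → append to chain.
Insert 480: h=3, bucket 3 nonempty → append to chain.
Final buckets:
0: _
1: _
2: 877
3: 831 -> 532 -> 480
4: _
5: _
6: _
7: _
8: _
9: _
10: _
11: _
12: _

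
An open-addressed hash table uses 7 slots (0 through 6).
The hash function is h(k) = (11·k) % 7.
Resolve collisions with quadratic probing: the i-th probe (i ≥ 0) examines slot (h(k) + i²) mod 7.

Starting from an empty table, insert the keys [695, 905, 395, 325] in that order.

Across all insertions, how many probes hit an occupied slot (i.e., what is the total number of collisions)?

695: h=1 => slot 1
905: h=1, probe 1,2 => slot 2
395: h=5 => slot 5
325: h=5, probe 5,6 => slot 6
Table: [., 695, 905, ., ., 395, 325]

2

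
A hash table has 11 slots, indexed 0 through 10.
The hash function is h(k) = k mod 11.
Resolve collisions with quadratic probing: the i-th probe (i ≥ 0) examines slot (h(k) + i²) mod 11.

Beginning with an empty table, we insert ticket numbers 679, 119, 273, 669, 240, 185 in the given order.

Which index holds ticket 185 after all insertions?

3

679 hashes to 8; slot 8 is free -> place at 8.
119 hashes to 9; slot 9 is free -> place at 9.
273 hashes to 9; 9 taken -> place at 10.
669 hashes to 9; 9,10 taken -> place at 2.
240 hashes to 9; 9,10,2 taken -> place at 7.
185 hashes to 9; 9,10,2,7 taken -> place at 3.
Table: [_, _, 669, 185, _, _, _, 240, 679, 119, 273]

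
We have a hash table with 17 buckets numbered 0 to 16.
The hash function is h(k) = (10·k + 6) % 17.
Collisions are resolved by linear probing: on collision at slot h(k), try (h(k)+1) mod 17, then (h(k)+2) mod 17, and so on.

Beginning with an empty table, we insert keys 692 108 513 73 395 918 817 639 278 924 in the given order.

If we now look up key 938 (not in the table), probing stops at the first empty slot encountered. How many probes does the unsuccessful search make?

692 hashes to 7; slot 7 is free → place at 7.
108 hashes to 15; slot 15 is free → place at 15.
513 hashes to 2; slot 2 is free → place at 2.
73 hashes to 5; slot 5 is free → place at 5.
395 hashes to 12; slot 12 is free → place at 12.
918 hashes to 6; slot 6 is free → place at 6.
817 hashes to 16; slot 16 is free → place at 16.
639 hashes to 4; slot 4 is free → place at 4.
278 hashes to 15; 15,16 taken → place at 0.
924 hashes to 15; 15,16,0 taken → place at 1.
Table: [278, 924, 513, ., 639, 73, 918, 692, ., ., ., ., 395, ., ., 108, 817]
Lookup 938: h=2, probe 2,3 → slot 3 empty, not found.

2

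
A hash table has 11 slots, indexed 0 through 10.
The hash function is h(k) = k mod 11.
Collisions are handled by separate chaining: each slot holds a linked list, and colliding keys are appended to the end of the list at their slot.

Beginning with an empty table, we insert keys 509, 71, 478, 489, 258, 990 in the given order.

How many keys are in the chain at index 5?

4

509 → bucket 3
71 → bucket 5
478 → bucket 5 (collision)
489 → bucket 5 (collision)
258 → bucket 5 (collision)
990 → bucket 0
Final buckets:
0: 990
1: _
2: _
3: 509
4: _
5: 71 -> 478 -> 489 -> 258
6: _
7: _
8: _
9: _
10: _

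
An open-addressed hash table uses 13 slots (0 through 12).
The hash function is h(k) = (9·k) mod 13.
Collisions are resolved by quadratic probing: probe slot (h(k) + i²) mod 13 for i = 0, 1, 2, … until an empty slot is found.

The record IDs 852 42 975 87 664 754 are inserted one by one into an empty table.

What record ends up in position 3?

852 hashes to 11; slot 11 is free => place at 11.
42 hashes to 1; slot 1 is free => place at 1.
975 hashes to 0; slot 0 is free => place at 0.
87 hashes to 3; slot 3 is free => place at 3.
664 hashes to 9; slot 9 is free => place at 9.
754 hashes to 0; 0,1 taken => place at 4.
Table: [975, 42, _, 87, 754, _, _, _, _, 664, _, 852, _]

87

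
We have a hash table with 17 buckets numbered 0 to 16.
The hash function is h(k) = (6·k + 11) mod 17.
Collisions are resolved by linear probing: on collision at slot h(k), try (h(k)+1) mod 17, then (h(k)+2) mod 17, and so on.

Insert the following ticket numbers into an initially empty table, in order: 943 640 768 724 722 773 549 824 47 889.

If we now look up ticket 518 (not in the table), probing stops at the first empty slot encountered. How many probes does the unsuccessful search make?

8

943 hashes to 8; slot 8 is free -> place at 8.
640 hashes to 9; slot 9 is free -> place at 9.
768 hashes to 12; slot 12 is free -> place at 12.
724 hashes to 3; slot 3 is free -> place at 3.
722 hashes to 8; 8,9 taken -> place at 10.
773 hashes to 8; 8,9,10 taken -> place at 11.
549 hashes to 7; slot 7 is free -> place at 7.
824 hashes to 8; 8,9,10,11,12 taken -> place at 13.
47 hashes to 4; slot 4 is free -> place at 4.
889 hashes to 7; 7,8,9,10,11,12,13 taken -> place at 14.
Table: [—, —, —, 724, 47, —, —, 549, 943, 640, 722, 773, 768, 824, 889, —, —]
Lookup 518: h=8, probe 8,9,10,11,12,13,14,15 → slot 15 empty, not found.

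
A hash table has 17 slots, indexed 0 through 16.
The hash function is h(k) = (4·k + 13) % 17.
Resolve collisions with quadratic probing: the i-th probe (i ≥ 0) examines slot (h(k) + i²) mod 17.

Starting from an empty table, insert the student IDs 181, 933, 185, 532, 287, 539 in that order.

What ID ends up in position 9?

181: h=6 → slot 6
933: h=5 → slot 5
185: h=5, probe 5,6,9 → slot 9
532: h=16 → slot 16
287: h=5, probe 5,6,9,14 → slot 14
539: h=10 → slot 10
Table: [_, _, _, _, _, 933, 181, _, _, 185, 539, _, _, _, 287, _, 532]

185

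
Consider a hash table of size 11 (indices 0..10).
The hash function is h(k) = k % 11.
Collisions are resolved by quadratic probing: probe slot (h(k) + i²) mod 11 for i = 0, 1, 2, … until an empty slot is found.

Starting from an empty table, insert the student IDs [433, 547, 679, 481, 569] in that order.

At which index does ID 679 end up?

9

433: h=4 → slot 4
547: h=8 → slot 8
679: h=8, probe 8,9 → slot 9
481: h=8, probe 8,9,1 → slot 1
569: h=8, probe 8,9,1,6 → slot 6
Table: [-, 481, -, -, 433, -, 569, -, 547, 679, -]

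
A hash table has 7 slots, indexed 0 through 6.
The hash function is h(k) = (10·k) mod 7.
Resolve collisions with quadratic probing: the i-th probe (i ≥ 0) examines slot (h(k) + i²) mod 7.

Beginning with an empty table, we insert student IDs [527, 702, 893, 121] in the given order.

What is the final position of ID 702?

0

527 hashes to 6; slot 6 is free → place at 6.
702 hashes to 6; 6 taken → place at 0.
893 hashes to 5; slot 5 is free → place at 5.
121 hashes to 6; 6,0 taken → place at 3.
Table: [702, —, —, 121, —, 893, 527]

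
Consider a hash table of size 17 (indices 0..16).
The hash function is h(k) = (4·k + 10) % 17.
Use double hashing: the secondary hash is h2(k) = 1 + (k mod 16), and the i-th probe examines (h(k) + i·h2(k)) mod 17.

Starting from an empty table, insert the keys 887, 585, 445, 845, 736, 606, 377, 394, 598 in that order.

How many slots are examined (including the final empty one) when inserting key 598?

2

Insert 887: h=5, slot 5 empty → index 5.
Insert 585: h=4, slot 4 empty → index 4.
Insert 445: h=5, h2=14, slot 5 occupied → index 2.
Insert 845: h=7, slot 7 empty → index 7.
Insert 736: h=13, slot 13 empty → index 13.
Insert 606: h=3, slot 3 empty → index 3.
Insert 377: h=5, h2=10, slot 5 occupied → index 15.
Insert 394: h=5, h2=11, slot 5 occupied → index 16.
Insert 598: h=5, h2=7, slot 5 occupied → index 12.
Table: [∅, ∅, 445, 606, 585, 887, ∅, 845, ∅, ∅, ∅, ∅, 598, 736, ∅, 377, 394]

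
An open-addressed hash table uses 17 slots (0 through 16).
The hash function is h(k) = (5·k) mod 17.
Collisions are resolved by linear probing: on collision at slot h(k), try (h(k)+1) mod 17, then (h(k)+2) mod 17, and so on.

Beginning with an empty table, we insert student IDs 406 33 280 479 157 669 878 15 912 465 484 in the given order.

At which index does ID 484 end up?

9

406: h=7 => slot 7
33: h=12 => slot 12
280: h=6 => slot 6
479: h=15 => slot 15
157: h=3 => slot 3
669: h=13 => slot 13
878: h=4 => slot 4
15: h=7, probe 7,8 => slot 8
912: h=4, probe 4,5 => slot 5
465: h=13, probe 13,14 => slot 14
484: h=6, probe 6,7,8,9 => slot 9
Table: [—, —, —, 157, 878, 912, 280, 406, 15, 484, —, —, 33, 669, 465, 479, —]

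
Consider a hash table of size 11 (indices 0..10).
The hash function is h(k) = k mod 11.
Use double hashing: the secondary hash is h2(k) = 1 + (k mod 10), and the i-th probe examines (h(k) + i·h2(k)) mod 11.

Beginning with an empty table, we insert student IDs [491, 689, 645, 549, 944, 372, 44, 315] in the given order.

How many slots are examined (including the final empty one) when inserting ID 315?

Insert 491: h=7, slot 7 empty → index 7.
Insert 689: h=7, h2=10, slot 7 occupied → index 6.
Insert 645: h=7, h2=6, slot 7 occupied → index 2.
Insert 549: h=10, slot 10 empty → index 10.
Insert 944: h=9, slot 9 empty → index 9.
Insert 372: h=9, h2=3, slot 9 occupied → index 1.
Insert 44: h=0, slot 0 empty → index 0.
Insert 315: h=7, h2=6, slots 7,2 occupied → index 8.
Table: [44, 372, 645, —, —, —, 689, 491, 315, 944, 549]

3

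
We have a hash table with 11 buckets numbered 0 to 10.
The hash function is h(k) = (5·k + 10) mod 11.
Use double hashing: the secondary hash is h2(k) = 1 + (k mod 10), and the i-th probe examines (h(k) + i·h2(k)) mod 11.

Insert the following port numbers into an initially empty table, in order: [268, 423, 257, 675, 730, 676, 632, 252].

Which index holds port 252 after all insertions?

Insert 268: h=8, slot 8 empty -> index 8.
Insert 423: h=2, slot 2 empty -> index 2.
Insert 257: h=8, h2=8, slot 8 occupied -> index 5.
Insert 675: h=8, h2=6, slot 8 occupied -> index 3.
Insert 730: h=8, h2=1, slot 8 occupied -> index 9.
Insert 676: h=2, h2=7, slots 2,9,5 occupied -> index 1.
Insert 632: h=2, h2=3, slots 2,5,8 occupied -> index 0.
Insert 252: h=5, h2=3, slots 5,8,0,3 occupied -> index 6.
Table: [632, 676, 423, 675, _, 257, 252, _, 268, 730, _]

6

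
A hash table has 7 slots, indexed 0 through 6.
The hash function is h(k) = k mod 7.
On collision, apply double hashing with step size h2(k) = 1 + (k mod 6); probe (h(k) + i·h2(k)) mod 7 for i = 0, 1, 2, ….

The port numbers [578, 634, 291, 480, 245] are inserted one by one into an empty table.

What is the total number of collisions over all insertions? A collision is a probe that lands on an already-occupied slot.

3

578 hashes to 4; slot 4 is free => place at 4.
634 hashes to 4, h2=5; 4 taken => place at 2.
291 hashes to 4, h2=4; 4 taken => place at 1.
480 hashes to 4, h2=1; 4 taken => place at 5.
245 hashes to 0; slot 0 is free => place at 0.
Table: [245, 291, 634, ∅, 578, 480, ∅]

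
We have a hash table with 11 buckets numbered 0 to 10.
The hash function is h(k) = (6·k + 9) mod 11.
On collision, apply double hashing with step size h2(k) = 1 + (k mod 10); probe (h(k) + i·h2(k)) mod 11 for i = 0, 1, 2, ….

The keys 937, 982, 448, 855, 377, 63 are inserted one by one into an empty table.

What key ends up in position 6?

63

Insert 937: h=10, slot 10 empty → index 10.
Insert 982: h=5, slot 5 empty → index 5.
Insert 448: h=2, slot 2 empty → index 2.
Insert 855: h=2, h2=6, slot 2 occupied → index 8.
Insert 377: h=5, h2=8, slots 5,2,10 occupied → index 7.
Insert 63: h=2, h2=4, slot 2 occupied → index 6.
Table: [-, -, 448, -, -, 982, 63, 377, 855, -, 937]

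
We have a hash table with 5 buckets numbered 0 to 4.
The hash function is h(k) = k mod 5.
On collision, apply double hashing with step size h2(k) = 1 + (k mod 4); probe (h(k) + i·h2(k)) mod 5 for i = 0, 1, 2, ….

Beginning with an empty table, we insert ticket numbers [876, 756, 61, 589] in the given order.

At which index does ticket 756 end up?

Insert 876: h=1, slot 1 empty -> index 1.
Insert 756: h=1, h2=1, slot 1 occupied -> index 2.
Insert 61: h=1, h2=2, slot 1 occupied -> index 3.
Insert 589: h=4, slot 4 empty -> index 4.
Table: [∅, 876, 756, 61, 589]

2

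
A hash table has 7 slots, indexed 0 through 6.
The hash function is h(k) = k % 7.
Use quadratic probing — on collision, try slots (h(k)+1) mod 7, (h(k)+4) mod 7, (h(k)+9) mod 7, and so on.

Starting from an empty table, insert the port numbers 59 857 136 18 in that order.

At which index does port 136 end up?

0

Insert 59: h=3, slot 3 empty -> index 3.
Insert 857: h=3, slot 3 occupied -> index 4.
Insert 136: h=3, slots 3,4 occupied -> index 0.
Insert 18: h=4, slot 4 occupied -> index 5.
Table: [136, _, _, 59, 857, 18, _]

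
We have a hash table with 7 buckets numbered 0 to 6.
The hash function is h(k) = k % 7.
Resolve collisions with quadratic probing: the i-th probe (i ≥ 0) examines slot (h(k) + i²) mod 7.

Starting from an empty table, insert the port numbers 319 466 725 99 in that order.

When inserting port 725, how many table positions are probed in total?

Insert 319: h=4, slot 4 empty => index 4.
Insert 466: h=4, slot 4 occupied => index 5.
Insert 725: h=4, slots 4,5 occupied => index 1.
Insert 99: h=1, slot 1 occupied => index 2.
Table: [∅, 725, 99, ∅, 319, 466, ∅]

3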